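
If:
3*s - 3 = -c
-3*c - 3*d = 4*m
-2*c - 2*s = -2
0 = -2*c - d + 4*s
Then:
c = 0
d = 4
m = -3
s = 1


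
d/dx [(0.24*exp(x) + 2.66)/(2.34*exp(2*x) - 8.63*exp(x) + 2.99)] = (-0.5616*exp(2*x) - 12.4488*exp(x) + 23.6734)*exp(x)/(5.4756*exp(4*x) - 40.3884*exp(3*x) + 88.4701*exp(2*x) - 51.6074*exp(x) + 8.9401)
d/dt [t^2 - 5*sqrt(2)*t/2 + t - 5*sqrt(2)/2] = 2*t - 5*sqrt(2)/2 + 1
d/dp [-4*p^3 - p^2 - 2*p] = -12*p^2 - 2*p - 2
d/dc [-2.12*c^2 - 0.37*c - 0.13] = -4.24*c - 0.37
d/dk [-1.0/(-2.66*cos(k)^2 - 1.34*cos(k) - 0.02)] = (5.32*cos(k) + 1.34)*sin(k)/(2.66*cos(k)^2 + 1.34*cos(k) + 0.02)^2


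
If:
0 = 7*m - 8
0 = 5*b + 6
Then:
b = -6/5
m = 8/7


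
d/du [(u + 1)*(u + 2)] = 2*u + 3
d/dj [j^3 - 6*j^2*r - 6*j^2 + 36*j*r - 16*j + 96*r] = 3*j^2 - 12*j*r - 12*j + 36*r - 16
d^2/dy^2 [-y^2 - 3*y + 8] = -2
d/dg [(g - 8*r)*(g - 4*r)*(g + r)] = 3*g^2 - 22*g*r + 20*r^2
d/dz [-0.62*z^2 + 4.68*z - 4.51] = 4.68 - 1.24*z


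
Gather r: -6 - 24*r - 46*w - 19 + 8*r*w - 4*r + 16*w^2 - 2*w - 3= r*(8*w - 28) + 16*w^2 - 48*w - 28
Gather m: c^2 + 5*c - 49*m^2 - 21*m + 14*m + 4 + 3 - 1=c^2 + 5*c - 49*m^2 - 7*m + 6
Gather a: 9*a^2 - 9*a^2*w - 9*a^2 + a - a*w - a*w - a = -9*a^2*w - 2*a*w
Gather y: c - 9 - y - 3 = c - y - 12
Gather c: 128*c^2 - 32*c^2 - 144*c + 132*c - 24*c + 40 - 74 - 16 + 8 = 96*c^2 - 36*c - 42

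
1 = 1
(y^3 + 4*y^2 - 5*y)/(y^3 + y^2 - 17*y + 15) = y/(y - 3)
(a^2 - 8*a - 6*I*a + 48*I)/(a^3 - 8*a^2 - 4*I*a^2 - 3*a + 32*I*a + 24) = (a - 6*I)/(a^2 - 4*I*a - 3)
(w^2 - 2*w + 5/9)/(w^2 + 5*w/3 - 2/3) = (w - 5/3)/(w + 2)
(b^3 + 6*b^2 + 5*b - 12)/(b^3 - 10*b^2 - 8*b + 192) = (b^2 + 2*b - 3)/(b^2 - 14*b + 48)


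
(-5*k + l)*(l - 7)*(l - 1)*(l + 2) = -5*k*l^3 + 30*k*l^2 + 45*k*l - 70*k + l^4 - 6*l^3 - 9*l^2 + 14*l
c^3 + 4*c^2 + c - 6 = (c - 1)*(c + 2)*(c + 3)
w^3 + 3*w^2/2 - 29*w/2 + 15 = (w - 2)*(w - 3/2)*(w + 5)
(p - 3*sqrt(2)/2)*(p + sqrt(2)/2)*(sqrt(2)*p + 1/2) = sqrt(2)*p^3 - 3*p^2/2 - 2*sqrt(2)*p - 3/4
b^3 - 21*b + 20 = (b - 4)*(b - 1)*(b + 5)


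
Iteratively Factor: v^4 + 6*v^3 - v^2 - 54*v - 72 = (v + 2)*(v^3 + 4*v^2 - 9*v - 36) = (v + 2)*(v + 4)*(v^2 - 9) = (v - 3)*(v + 2)*(v + 4)*(v + 3)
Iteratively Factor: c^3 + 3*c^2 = (c)*(c^2 + 3*c) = c*(c + 3)*(c)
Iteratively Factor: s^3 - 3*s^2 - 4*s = (s + 1)*(s^2 - 4*s) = (s - 4)*(s + 1)*(s)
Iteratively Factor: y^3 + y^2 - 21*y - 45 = (y + 3)*(y^2 - 2*y - 15) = (y - 5)*(y + 3)*(y + 3)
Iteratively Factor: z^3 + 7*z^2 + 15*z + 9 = (z + 1)*(z^2 + 6*z + 9) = (z + 1)*(z + 3)*(z + 3)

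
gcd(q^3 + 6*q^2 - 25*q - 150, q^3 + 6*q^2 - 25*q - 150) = q^3 + 6*q^2 - 25*q - 150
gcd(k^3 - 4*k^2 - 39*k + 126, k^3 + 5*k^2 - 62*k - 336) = k + 6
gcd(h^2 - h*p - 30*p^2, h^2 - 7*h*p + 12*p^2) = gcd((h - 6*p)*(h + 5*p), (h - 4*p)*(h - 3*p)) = 1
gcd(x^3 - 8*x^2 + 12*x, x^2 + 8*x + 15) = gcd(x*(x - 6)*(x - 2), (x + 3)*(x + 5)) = 1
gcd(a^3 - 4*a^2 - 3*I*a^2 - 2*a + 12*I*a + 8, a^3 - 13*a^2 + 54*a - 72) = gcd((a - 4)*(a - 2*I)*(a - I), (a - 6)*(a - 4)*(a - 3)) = a - 4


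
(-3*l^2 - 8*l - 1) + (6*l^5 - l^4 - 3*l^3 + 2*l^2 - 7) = 6*l^5 - l^4 - 3*l^3 - l^2 - 8*l - 8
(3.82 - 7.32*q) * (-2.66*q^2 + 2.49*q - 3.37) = 19.4712*q^3 - 28.388*q^2 + 34.1802*q - 12.8734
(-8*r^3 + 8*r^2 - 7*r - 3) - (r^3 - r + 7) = -9*r^3 + 8*r^2 - 6*r - 10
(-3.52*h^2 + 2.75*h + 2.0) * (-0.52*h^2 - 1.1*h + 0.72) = 1.8304*h^4 + 2.442*h^3 - 6.5994*h^2 - 0.22*h + 1.44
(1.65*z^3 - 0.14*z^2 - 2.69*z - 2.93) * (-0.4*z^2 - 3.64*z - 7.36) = -0.66*z^5 - 5.95*z^4 - 10.5584*z^3 + 11.994*z^2 + 30.4636*z + 21.5648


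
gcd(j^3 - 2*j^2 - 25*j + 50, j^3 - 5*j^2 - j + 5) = j - 5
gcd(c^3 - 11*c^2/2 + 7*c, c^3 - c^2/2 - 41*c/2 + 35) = c^2 - 11*c/2 + 7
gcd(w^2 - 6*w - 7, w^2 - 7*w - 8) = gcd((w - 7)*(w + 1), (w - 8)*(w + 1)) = w + 1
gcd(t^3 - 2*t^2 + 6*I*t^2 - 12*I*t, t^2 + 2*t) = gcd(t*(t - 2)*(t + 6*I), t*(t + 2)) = t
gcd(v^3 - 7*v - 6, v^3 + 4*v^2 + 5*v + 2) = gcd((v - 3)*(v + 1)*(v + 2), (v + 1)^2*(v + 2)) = v^2 + 3*v + 2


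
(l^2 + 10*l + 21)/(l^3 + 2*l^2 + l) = (l^2 + 10*l + 21)/(l*(l^2 + 2*l + 1))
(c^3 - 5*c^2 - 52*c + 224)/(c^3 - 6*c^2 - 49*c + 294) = (c^2 - 12*c + 32)/(c^2 - 13*c + 42)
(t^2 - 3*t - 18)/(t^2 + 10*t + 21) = (t - 6)/(t + 7)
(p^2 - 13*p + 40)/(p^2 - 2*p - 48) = (p - 5)/(p + 6)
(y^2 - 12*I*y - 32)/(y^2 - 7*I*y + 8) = (y - 4*I)/(y + I)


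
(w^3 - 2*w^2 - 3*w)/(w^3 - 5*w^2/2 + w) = 2*(w^2 - 2*w - 3)/(2*w^2 - 5*w + 2)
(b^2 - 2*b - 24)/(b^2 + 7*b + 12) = (b - 6)/(b + 3)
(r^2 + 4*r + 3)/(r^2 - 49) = (r^2 + 4*r + 3)/(r^2 - 49)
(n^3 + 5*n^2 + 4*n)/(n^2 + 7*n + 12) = n*(n + 1)/(n + 3)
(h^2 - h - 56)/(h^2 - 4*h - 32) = (h + 7)/(h + 4)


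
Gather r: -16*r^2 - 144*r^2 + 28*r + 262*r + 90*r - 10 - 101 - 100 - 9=-160*r^2 + 380*r - 220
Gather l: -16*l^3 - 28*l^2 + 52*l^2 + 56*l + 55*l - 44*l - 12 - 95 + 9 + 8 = -16*l^3 + 24*l^2 + 67*l - 90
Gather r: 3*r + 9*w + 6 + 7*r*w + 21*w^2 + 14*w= r*(7*w + 3) + 21*w^2 + 23*w + 6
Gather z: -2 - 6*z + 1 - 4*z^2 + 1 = -4*z^2 - 6*z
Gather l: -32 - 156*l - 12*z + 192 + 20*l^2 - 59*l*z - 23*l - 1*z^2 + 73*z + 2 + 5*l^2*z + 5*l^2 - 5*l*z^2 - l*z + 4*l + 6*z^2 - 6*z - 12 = l^2*(5*z + 25) + l*(-5*z^2 - 60*z - 175) + 5*z^2 + 55*z + 150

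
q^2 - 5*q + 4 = (q - 4)*(q - 1)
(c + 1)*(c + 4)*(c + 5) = c^3 + 10*c^2 + 29*c + 20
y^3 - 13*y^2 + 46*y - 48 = (y - 8)*(y - 3)*(y - 2)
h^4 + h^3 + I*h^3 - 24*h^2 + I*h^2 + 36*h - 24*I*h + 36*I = (h - 3)*(h - 2)*(h + 6)*(h + I)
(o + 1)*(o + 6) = o^2 + 7*o + 6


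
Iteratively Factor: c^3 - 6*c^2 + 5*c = (c - 5)*(c^2 - c) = c*(c - 5)*(c - 1)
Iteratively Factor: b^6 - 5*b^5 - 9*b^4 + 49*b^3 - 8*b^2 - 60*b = (b - 5)*(b^5 - 9*b^3 + 4*b^2 + 12*b) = (b - 5)*(b - 2)*(b^4 + 2*b^3 - 5*b^2 - 6*b) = (b - 5)*(b - 2)^2*(b^3 + 4*b^2 + 3*b) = b*(b - 5)*(b - 2)^2*(b^2 + 4*b + 3) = b*(b - 5)*(b - 2)^2*(b + 3)*(b + 1)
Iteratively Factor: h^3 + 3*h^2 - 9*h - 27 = (h - 3)*(h^2 + 6*h + 9) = (h - 3)*(h + 3)*(h + 3)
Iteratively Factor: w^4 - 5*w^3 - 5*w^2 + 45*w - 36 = (w + 3)*(w^3 - 8*w^2 + 19*w - 12) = (w - 4)*(w + 3)*(w^2 - 4*w + 3) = (w - 4)*(w - 3)*(w + 3)*(w - 1)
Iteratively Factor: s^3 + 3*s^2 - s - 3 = (s + 1)*(s^2 + 2*s - 3) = (s - 1)*(s + 1)*(s + 3)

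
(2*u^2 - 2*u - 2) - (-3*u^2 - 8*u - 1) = 5*u^2 + 6*u - 1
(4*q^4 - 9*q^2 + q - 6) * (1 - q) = -4*q^5 + 4*q^4 + 9*q^3 - 10*q^2 + 7*q - 6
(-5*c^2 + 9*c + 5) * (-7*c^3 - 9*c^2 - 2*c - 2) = 35*c^5 - 18*c^4 - 106*c^3 - 53*c^2 - 28*c - 10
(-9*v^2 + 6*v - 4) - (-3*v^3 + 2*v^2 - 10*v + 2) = 3*v^3 - 11*v^2 + 16*v - 6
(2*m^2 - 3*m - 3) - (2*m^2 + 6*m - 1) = -9*m - 2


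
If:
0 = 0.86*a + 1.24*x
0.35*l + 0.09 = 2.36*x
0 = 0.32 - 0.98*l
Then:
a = -0.12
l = 0.33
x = 0.09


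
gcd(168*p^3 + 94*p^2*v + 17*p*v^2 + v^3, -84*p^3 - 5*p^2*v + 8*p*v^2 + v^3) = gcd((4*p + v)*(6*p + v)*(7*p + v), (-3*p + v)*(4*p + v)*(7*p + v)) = 28*p^2 + 11*p*v + v^2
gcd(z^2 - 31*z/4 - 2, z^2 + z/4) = z + 1/4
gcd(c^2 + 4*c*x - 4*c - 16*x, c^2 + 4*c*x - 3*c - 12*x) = c + 4*x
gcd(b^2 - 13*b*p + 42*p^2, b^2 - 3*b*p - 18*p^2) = -b + 6*p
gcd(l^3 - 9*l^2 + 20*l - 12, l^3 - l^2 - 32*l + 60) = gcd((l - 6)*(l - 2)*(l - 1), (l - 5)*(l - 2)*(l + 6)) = l - 2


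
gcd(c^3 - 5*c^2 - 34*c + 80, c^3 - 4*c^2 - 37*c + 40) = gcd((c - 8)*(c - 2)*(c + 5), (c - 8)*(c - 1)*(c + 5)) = c^2 - 3*c - 40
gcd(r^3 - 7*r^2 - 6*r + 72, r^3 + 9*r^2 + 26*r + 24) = r + 3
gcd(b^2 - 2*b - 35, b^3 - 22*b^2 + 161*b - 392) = b - 7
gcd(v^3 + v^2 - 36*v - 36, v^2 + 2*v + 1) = v + 1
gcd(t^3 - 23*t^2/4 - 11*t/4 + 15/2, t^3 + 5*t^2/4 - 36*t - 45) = t^2 - 19*t/4 - 15/2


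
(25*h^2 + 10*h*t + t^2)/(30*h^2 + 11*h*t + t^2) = (5*h + t)/(6*h + t)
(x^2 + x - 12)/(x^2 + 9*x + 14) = (x^2 + x - 12)/(x^2 + 9*x + 14)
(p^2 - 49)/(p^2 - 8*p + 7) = (p + 7)/(p - 1)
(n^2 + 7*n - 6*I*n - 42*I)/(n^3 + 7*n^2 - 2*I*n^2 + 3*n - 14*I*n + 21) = (n - 6*I)/(n^2 - 2*I*n + 3)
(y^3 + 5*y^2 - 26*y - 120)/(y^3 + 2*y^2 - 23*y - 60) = (y + 6)/(y + 3)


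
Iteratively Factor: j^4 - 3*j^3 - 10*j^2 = (j - 5)*(j^3 + 2*j^2) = j*(j - 5)*(j^2 + 2*j) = j*(j - 5)*(j + 2)*(j)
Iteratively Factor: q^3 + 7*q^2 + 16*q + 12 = (q + 3)*(q^2 + 4*q + 4) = (q + 2)*(q + 3)*(q + 2)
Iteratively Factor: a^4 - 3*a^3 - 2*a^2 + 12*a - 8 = (a + 2)*(a^3 - 5*a^2 + 8*a - 4) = (a - 2)*(a + 2)*(a^2 - 3*a + 2) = (a - 2)^2*(a + 2)*(a - 1)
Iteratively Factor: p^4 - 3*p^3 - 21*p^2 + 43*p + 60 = (p - 3)*(p^3 - 21*p - 20) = (p - 3)*(p + 1)*(p^2 - p - 20) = (p - 3)*(p + 1)*(p + 4)*(p - 5)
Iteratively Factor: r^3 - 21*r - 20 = (r + 1)*(r^2 - r - 20) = (r - 5)*(r + 1)*(r + 4)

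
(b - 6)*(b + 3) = b^2 - 3*b - 18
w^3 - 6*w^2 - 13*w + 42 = (w - 7)*(w - 2)*(w + 3)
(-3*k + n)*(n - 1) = -3*k*n + 3*k + n^2 - n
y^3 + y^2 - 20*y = y*(y - 4)*(y + 5)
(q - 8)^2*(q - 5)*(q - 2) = q^4 - 23*q^3 + 186*q^2 - 608*q + 640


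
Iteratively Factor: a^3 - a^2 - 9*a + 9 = (a - 3)*(a^2 + 2*a - 3) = (a - 3)*(a + 3)*(a - 1)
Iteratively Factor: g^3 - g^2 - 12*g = (g + 3)*(g^2 - 4*g) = g*(g + 3)*(g - 4)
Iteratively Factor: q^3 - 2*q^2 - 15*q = (q - 5)*(q^2 + 3*q) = (q - 5)*(q + 3)*(q)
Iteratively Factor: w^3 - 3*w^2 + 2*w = (w - 1)*(w^2 - 2*w) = (w - 2)*(w - 1)*(w)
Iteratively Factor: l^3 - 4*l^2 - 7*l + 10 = (l + 2)*(l^2 - 6*l + 5) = (l - 1)*(l + 2)*(l - 5)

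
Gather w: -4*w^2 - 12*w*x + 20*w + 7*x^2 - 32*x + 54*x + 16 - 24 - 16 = -4*w^2 + w*(20 - 12*x) + 7*x^2 + 22*x - 24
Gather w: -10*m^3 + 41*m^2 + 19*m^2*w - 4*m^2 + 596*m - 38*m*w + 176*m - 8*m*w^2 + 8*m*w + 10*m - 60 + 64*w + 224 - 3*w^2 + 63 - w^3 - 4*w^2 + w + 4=-10*m^3 + 37*m^2 + 782*m - w^3 + w^2*(-8*m - 7) + w*(19*m^2 - 30*m + 65) + 231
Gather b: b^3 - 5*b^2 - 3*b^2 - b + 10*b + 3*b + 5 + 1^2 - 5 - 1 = b^3 - 8*b^2 + 12*b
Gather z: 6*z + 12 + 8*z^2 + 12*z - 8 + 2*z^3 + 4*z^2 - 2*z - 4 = 2*z^3 + 12*z^2 + 16*z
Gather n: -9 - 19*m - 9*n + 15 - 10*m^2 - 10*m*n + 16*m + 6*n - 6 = -10*m^2 - 3*m + n*(-10*m - 3)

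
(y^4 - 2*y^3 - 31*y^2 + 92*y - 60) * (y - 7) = y^5 - 9*y^4 - 17*y^3 + 309*y^2 - 704*y + 420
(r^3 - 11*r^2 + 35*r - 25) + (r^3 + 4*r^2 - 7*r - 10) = 2*r^3 - 7*r^2 + 28*r - 35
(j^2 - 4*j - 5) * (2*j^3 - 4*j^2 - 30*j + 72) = 2*j^5 - 12*j^4 - 24*j^3 + 212*j^2 - 138*j - 360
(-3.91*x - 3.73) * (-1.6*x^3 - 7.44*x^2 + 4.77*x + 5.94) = 6.256*x^4 + 35.0584*x^3 + 9.1005*x^2 - 41.0175*x - 22.1562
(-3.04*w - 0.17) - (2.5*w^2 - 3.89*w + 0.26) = -2.5*w^2 + 0.85*w - 0.43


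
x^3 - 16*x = x*(x - 4)*(x + 4)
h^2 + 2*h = h*(h + 2)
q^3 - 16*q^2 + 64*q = q*(q - 8)^2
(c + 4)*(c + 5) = c^2 + 9*c + 20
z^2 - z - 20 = (z - 5)*(z + 4)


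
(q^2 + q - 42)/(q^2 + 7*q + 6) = (q^2 + q - 42)/(q^2 + 7*q + 6)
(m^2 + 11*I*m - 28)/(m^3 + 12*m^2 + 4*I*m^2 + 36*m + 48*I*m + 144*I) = (m + 7*I)/(m^2 + 12*m + 36)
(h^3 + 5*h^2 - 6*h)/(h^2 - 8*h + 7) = h*(h + 6)/(h - 7)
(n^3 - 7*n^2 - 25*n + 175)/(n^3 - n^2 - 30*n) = (n^2 - 12*n + 35)/(n*(n - 6))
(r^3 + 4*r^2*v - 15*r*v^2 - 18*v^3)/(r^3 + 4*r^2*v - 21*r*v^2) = (r^2 + 7*r*v + 6*v^2)/(r*(r + 7*v))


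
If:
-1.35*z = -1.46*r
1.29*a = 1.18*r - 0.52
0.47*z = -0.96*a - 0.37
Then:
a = -0.39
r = 0.01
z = 0.01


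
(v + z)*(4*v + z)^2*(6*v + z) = 96*v^4 + 160*v^3*z + 78*v^2*z^2 + 15*v*z^3 + z^4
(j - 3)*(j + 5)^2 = j^3 + 7*j^2 - 5*j - 75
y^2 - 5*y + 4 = (y - 4)*(y - 1)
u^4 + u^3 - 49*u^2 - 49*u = u*(u - 7)*(u + 1)*(u + 7)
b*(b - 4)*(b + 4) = b^3 - 16*b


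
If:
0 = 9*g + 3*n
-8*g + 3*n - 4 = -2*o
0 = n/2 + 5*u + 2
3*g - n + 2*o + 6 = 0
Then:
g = -10/23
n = 30/23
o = -39/23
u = -61/115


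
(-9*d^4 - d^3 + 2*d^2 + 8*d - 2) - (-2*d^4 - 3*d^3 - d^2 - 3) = -7*d^4 + 2*d^3 + 3*d^2 + 8*d + 1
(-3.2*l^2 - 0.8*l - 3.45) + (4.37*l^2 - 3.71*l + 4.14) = 1.17*l^2 - 4.51*l + 0.69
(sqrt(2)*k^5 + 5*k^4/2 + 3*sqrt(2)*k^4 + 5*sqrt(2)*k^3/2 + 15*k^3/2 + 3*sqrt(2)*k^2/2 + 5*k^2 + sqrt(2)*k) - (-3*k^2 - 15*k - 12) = sqrt(2)*k^5 + 5*k^4/2 + 3*sqrt(2)*k^4 + 5*sqrt(2)*k^3/2 + 15*k^3/2 + 3*sqrt(2)*k^2/2 + 8*k^2 + sqrt(2)*k + 15*k + 12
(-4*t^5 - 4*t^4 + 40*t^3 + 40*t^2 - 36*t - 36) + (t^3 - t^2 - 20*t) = -4*t^5 - 4*t^4 + 41*t^3 + 39*t^2 - 56*t - 36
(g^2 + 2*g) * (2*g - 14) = 2*g^3 - 10*g^2 - 28*g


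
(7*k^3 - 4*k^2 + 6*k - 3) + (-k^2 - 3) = 7*k^3 - 5*k^2 + 6*k - 6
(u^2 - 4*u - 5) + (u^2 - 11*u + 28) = 2*u^2 - 15*u + 23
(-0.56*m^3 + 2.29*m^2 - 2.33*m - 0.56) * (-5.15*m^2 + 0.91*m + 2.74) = 2.884*m^5 - 12.3031*m^4 + 12.549*m^3 + 7.0383*m^2 - 6.8938*m - 1.5344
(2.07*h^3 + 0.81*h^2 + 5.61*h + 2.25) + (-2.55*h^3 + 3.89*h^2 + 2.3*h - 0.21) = -0.48*h^3 + 4.7*h^2 + 7.91*h + 2.04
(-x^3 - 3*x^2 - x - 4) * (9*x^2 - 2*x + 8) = -9*x^5 - 25*x^4 - 11*x^3 - 58*x^2 - 32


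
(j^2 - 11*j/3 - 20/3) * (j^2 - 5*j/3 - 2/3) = j^4 - 16*j^3/3 - 11*j^2/9 + 122*j/9 + 40/9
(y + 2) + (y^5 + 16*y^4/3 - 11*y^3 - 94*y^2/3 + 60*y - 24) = y^5 + 16*y^4/3 - 11*y^3 - 94*y^2/3 + 61*y - 22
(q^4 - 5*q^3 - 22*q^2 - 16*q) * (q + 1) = q^5 - 4*q^4 - 27*q^3 - 38*q^2 - 16*q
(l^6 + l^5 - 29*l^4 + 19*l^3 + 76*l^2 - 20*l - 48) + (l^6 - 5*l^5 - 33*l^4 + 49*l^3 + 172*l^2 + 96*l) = 2*l^6 - 4*l^5 - 62*l^4 + 68*l^3 + 248*l^2 + 76*l - 48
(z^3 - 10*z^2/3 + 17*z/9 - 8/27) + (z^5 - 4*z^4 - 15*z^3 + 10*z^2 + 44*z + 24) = z^5 - 4*z^4 - 14*z^3 + 20*z^2/3 + 413*z/9 + 640/27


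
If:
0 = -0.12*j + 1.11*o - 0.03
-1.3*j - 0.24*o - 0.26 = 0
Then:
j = -0.20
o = 0.01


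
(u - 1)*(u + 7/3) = u^2 + 4*u/3 - 7/3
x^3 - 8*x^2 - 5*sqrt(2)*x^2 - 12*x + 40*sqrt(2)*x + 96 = (x - 8)*(x - 6*sqrt(2))*(x + sqrt(2))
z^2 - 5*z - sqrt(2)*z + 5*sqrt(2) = (z - 5)*(z - sqrt(2))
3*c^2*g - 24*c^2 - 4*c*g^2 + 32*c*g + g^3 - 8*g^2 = (-3*c + g)*(-c + g)*(g - 8)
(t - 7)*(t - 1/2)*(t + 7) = t^3 - t^2/2 - 49*t + 49/2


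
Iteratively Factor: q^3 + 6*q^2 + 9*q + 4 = (q + 4)*(q^2 + 2*q + 1) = (q + 1)*(q + 4)*(q + 1)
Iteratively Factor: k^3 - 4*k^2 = (k)*(k^2 - 4*k) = k*(k - 4)*(k)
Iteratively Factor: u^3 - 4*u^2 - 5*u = (u + 1)*(u^2 - 5*u) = (u - 5)*(u + 1)*(u)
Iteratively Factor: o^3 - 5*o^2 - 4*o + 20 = (o - 5)*(o^2 - 4) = (o - 5)*(o + 2)*(o - 2)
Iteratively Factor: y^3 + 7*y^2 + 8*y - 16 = (y + 4)*(y^2 + 3*y - 4) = (y + 4)^2*(y - 1)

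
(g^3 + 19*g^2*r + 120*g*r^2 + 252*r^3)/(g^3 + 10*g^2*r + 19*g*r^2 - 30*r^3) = (-g^2 - 13*g*r - 42*r^2)/(-g^2 - 4*g*r + 5*r^2)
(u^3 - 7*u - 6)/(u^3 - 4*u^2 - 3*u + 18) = (u + 1)/(u - 3)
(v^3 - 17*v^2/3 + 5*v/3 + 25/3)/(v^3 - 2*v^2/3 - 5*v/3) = (v - 5)/v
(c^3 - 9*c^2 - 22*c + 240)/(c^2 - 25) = (c^2 - 14*c + 48)/(c - 5)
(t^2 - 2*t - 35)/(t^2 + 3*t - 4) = (t^2 - 2*t - 35)/(t^2 + 3*t - 4)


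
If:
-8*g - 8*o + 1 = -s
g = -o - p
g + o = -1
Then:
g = -o - 1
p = 1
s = -9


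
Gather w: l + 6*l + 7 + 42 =7*l + 49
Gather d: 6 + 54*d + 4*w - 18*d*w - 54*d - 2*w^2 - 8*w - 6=-18*d*w - 2*w^2 - 4*w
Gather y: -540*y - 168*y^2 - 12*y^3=-12*y^3 - 168*y^2 - 540*y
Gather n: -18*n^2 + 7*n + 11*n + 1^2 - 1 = -18*n^2 + 18*n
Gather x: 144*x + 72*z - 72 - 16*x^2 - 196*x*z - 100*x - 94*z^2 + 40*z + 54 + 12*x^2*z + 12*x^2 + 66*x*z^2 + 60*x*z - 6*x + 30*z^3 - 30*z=x^2*(12*z - 4) + x*(66*z^2 - 136*z + 38) + 30*z^3 - 94*z^2 + 82*z - 18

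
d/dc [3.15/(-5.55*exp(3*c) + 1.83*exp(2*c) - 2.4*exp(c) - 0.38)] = (52.4475*exp(2*c) - 11.529*exp(c) + 7.56)*exp(c)/(5.55*exp(3*c) - 1.83*exp(2*c) + 2.4*exp(c) + 0.38)^2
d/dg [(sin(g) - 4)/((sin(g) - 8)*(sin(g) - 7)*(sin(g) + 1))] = 2*(-sin(g)^3 + 13*sin(g)^2 - 56*sin(g) + 110)*cos(g)/((sin(g) - 8)^2*(sin(g) - 7)^2*(sin(g) + 1)^2)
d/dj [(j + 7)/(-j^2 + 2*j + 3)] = (-j^2 + 2*j + 2*(j - 1)*(j + 7) + 3)/(-j^2 + 2*j + 3)^2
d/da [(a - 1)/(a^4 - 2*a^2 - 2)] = (a^4 - 2*a^2 - 4*a*(a - 1)*(a^2 - 1) - 2)/(-a^4 + 2*a^2 + 2)^2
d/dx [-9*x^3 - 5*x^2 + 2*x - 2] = -27*x^2 - 10*x + 2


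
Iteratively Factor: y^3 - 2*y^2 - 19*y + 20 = (y - 1)*(y^2 - y - 20) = (y - 1)*(y + 4)*(y - 5)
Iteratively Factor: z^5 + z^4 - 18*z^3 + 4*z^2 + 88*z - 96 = (z + 3)*(z^4 - 2*z^3 - 12*z^2 + 40*z - 32) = (z - 2)*(z + 3)*(z^3 - 12*z + 16) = (z - 2)*(z + 3)*(z + 4)*(z^2 - 4*z + 4) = (z - 2)^2*(z + 3)*(z + 4)*(z - 2)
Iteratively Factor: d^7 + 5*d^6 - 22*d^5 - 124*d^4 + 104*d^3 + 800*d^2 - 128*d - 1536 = (d - 2)*(d^6 + 7*d^5 - 8*d^4 - 140*d^3 - 176*d^2 + 448*d + 768) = (d - 2)*(d + 4)*(d^5 + 3*d^4 - 20*d^3 - 60*d^2 + 64*d + 192) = (d - 2)*(d + 2)*(d + 4)*(d^4 + d^3 - 22*d^2 - 16*d + 96) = (d - 2)*(d + 2)*(d + 3)*(d + 4)*(d^3 - 2*d^2 - 16*d + 32) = (d - 2)^2*(d + 2)*(d + 3)*(d + 4)*(d^2 - 16) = (d - 2)^2*(d + 2)*(d + 3)*(d + 4)^2*(d - 4)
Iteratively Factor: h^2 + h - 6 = (h - 2)*(h + 3)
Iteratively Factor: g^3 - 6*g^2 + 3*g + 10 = (g - 2)*(g^2 - 4*g - 5) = (g - 2)*(g + 1)*(g - 5)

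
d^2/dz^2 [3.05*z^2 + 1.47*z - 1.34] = 6.10000000000000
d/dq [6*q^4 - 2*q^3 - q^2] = 2*q*(12*q^2 - 3*q - 1)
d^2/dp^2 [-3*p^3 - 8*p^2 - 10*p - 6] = -18*p - 16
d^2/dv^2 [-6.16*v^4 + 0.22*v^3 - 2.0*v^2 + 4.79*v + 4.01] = -73.92*v^2 + 1.32*v - 4.0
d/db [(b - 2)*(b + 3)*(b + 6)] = b*(3*b + 14)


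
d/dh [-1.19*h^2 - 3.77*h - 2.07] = -2.38*h - 3.77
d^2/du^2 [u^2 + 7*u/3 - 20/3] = 2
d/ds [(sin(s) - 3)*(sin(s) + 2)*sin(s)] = (3*sin(s)^2 - 2*sin(s) - 6)*cos(s)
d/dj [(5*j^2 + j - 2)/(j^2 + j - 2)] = 4*j*(j - 4)/(j^4 + 2*j^3 - 3*j^2 - 4*j + 4)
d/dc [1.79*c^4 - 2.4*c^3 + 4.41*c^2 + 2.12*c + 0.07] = 7.16*c^3 - 7.2*c^2 + 8.82*c + 2.12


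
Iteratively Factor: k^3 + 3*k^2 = (k)*(k^2 + 3*k) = k*(k + 3)*(k)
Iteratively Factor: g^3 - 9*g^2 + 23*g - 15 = (g - 5)*(g^2 - 4*g + 3) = (g - 5)*(g - 1)*(g - 3)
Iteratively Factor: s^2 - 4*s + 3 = (s - 3)*(s - 1)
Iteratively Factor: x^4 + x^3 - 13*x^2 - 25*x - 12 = (x + 1)*(x^3 - 13*x - 12) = (x - 4)*(x + 1)*(x^2 + 4*x + 3) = (x - 4)*(x + 1)*(x + 3)*(x + 1)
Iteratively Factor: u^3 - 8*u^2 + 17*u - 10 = (u - 2)*(u^2 - 6*u + 5) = (u - 5)*(u - 2)*(u - 1)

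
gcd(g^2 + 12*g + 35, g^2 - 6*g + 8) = 1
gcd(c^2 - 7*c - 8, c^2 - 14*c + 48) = c - 8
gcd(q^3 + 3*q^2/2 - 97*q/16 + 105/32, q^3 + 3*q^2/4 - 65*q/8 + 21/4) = q^2 + 11*q/4 - 21/8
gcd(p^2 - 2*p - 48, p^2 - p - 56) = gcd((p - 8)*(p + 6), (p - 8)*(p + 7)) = p - 8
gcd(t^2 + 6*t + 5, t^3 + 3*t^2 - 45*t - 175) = t + 5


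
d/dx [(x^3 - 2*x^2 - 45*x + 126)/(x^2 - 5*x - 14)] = (x^4 - 10*x^3 + 13*x^2 - 196*x + 1260)/(x^4 - 10*x^3 - 3*x^2 + 140*x + 196)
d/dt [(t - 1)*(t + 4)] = 2*t + 3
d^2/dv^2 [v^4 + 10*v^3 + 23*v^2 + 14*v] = 12*v^2 + 60*v + 46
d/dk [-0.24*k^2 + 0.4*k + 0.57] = 0.4 - 0.48*k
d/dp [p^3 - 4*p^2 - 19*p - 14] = 3*p^2 - 8*p - 19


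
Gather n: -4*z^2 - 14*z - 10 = -4*z^2 - 14*z - 10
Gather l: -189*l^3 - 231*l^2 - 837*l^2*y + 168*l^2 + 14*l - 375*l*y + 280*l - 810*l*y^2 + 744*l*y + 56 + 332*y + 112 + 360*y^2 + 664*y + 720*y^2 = -189*l^3 + l^2*(-837*y - 63) + l*(-810*y^2 + 369*y + 294) + 1080*y^2 + 996*y + 168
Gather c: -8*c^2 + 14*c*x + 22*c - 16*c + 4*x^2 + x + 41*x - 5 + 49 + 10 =-8*c^2 + c*(14*x + 6) + 4*x^2 + 42*x + 54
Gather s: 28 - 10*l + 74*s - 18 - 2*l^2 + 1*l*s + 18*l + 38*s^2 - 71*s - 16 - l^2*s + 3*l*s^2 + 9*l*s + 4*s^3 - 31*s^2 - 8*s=-2*l^2 + 8*l + 4*s^3 + s^2*(3*l + 7) + s*(-l^2 + 10*l - 5) - 6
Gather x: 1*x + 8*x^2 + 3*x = 8*x^2 + 4*x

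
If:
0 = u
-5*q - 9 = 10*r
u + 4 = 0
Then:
No Solution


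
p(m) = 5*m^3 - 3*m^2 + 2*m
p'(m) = 15*m^2 - 6*m + 2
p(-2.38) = -89.16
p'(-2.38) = 101.25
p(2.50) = 64.38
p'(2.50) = 80.75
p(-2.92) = -155.90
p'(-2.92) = 147.42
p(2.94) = 107.01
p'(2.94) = 114.01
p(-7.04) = -1907.33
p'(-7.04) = 787.66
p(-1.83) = -44.35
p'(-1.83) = 63.21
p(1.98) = 31.01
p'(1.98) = 48.93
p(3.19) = 138.16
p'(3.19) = 135.50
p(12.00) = 8232.00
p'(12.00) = 2090.00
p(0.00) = 0.00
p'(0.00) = 2.00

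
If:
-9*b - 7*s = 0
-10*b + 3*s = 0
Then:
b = 0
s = 0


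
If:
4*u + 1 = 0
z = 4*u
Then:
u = -1/4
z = -1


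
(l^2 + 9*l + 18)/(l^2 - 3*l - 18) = (l + 6)/(l - 6)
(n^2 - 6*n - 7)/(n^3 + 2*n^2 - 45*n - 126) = (n + 1)/(n^2 + 9*n + 18)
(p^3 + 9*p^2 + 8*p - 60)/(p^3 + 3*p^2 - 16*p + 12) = (p + 5)/(p - 1)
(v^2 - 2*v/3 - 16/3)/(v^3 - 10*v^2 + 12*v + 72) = (v - 8/3)/(v^2 - 12*v + 36)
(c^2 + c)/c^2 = (c + 1)/c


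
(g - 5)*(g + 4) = g^2 - g - 20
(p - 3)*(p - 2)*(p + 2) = p^3 - 3*p^2 - 4*p + 12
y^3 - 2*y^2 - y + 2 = (y - 2)*(y - 1)*(y + 1)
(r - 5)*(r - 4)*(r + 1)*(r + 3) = r^4 - 5*r^3 - 13*r^2 + 53*r + 60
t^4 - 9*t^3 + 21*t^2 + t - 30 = (t - 5)*(t - 3)*(t - 2)*(t + 1)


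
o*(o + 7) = o^2 + 7*o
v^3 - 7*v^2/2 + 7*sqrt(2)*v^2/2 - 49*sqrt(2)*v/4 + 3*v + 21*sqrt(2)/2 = (v - 2)*(v - 3/2)*(v + 7*sqrt(2)/2)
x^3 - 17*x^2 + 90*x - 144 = (x - 8)*(x - 6)*(x - 3)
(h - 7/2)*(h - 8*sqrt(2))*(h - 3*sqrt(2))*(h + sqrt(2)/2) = h^4 - 21*sqrt(2)*h^3/2 - 7*h^3/2 + 37*h^2 + 147*sqrt(2)*h^2/4 - 259*h/2 + 24*sqrt(2)*h - 84*sqrt(2)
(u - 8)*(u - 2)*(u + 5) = u^3 - 5*u^2 - 34*u + 80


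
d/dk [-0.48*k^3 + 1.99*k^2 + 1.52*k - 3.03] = -1.44*k^2 + 3.98*k + 1.52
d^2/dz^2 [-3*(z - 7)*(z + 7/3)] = -6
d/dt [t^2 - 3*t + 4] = 2*t - 3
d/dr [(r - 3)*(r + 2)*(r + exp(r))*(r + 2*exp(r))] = 3*r^3*exp(r) + 4*r^3 + 4*r^2*exp(2*r) + 6*r^2*exp(r) - 3*r^2 - 24*r*exp(r) - 12*r - 26*exp(2*r) - 18*exp(r)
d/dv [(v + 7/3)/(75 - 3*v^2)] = (3*v^2 + 14*v + 75)/(9*(v^4 - 50*v^2 + 625))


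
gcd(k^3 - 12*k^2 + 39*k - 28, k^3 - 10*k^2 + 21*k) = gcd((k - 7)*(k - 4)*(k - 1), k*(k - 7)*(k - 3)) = k - 7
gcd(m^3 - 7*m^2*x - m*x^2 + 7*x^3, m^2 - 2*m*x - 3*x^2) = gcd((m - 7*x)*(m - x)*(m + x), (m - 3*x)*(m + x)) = m + x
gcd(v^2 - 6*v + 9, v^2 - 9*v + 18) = v - 3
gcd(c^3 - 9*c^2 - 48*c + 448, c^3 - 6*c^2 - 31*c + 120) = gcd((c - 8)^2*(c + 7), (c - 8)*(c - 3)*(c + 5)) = c - 8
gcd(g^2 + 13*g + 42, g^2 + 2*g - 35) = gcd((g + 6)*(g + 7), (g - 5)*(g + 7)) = g + 7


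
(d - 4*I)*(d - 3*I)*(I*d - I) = I*d^3 + 7*d^2 - I*d^2 - 7*d - 12*I*d + 12*I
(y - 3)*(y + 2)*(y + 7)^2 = y^4 + 13*y^3 + 29*y^2 - 133*y - 294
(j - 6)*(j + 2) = j^2 - 4*j - 12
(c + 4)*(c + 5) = c^2 + 9*c + 20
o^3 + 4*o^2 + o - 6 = (o - 1)*(o + 2)*(o + 3)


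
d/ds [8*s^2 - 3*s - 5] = 16*s - 3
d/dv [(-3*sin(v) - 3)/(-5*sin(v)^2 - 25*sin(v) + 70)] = 3*(-2*sin(v) + cos(v)^2 - 20)*cos(v)/(5*(sin(v)^2 + 5*sin(v) - 14)^2)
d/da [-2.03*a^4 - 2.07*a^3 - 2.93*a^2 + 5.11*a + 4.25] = -8.12*a^3 - 6.21*a^2 - 5.86*a + 5.11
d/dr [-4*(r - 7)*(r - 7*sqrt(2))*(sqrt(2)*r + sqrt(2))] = -12*sqrt(2)*r^2 + 48*sqrt(2)*r + 112*r - 336 + 28*sqrt(2)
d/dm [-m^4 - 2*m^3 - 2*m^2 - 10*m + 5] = -4*m^3 - 6*m^2 - 4*m - 10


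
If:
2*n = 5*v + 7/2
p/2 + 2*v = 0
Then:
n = 5*v/2 + 7/4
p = -4*v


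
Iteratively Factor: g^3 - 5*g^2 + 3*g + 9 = (g - 3)*(g^2 - 2*g - 3) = (g - 3)*(g + 1)*(g - 3)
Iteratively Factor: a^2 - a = (a)*(a - 1)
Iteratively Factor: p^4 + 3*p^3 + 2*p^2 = (p)*(p^3 + 3*p^2 + 2*p) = p^2*(p^2 + 3*p + 2) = p^2*(p + 2)*(p + 1)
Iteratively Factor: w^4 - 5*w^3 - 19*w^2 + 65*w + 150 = (w - 5)*(w^3 - 19*w - 30) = (w - 5)^2*(w^2 + 5*w + 6) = (w - 5)^2*(w + 3)*(w + 2)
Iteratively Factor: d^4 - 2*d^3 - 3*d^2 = (d + 1)*(d^3 - 3*d^2) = (d - 3)*(d + 1)*(d^2) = d*(d - 3)*(d + 1)*(d)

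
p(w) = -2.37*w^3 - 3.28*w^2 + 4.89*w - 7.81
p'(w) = -7.11*w^2 - 6.56*w + 4.89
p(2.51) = -53.68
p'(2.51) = -56.37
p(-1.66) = -14.12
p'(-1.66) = -3.81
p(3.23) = -106.10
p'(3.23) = -90.48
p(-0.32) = -9.63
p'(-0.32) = 6.26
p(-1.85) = -13.08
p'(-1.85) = -7.31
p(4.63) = -290.71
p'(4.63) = -177.90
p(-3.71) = 49.93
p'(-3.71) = -68.64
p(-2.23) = -8.74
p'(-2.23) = -15.84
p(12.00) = -4516.81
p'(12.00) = -1097.67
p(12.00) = -4516.81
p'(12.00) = -1097.67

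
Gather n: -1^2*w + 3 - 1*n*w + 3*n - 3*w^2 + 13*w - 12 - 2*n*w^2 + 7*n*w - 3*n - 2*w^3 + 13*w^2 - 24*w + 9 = n*(-2*w^2 + 6*w) - 2*w^3 + 10*w^2 - 12*w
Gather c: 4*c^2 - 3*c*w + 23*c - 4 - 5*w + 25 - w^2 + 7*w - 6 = 4*c^2 + c*(23 - 3*w) - w^2 + 2*w + 15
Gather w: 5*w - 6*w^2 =-6*w^2 + 5*w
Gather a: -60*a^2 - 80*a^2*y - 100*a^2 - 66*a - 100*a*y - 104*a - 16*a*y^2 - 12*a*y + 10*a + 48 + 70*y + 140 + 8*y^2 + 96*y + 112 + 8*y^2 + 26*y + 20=a^2*(-80*y - 160) + a*(-16*y^2 - 112*y - 160) + 16*y^2 + 192*y + 320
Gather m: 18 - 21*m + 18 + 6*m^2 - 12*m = 6*m^2 - 33*m + 36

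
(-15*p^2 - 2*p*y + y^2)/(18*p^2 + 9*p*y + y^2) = (-5*p + y)/(6*p + y)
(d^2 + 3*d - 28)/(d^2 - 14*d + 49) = (d^2 + 3*d - 28)/(d^2 - 14*d + 49)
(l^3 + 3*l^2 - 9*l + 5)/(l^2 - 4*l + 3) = (l^2 + 4*l - 5)/(l - 3)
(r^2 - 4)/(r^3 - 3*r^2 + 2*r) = (r + 2)/(r*(r - 1))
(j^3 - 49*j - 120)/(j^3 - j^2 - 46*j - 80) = (j + 3)/(j + 2)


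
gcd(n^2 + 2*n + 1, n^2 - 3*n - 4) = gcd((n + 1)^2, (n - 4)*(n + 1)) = n + 1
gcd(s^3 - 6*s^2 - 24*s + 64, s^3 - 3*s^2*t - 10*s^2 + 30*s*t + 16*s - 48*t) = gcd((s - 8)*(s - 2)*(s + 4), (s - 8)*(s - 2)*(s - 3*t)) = s^2 - 10*s + 16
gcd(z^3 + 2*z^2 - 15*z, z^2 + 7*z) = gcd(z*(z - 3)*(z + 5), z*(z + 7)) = z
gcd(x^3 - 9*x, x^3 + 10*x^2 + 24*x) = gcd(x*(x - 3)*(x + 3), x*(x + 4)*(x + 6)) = x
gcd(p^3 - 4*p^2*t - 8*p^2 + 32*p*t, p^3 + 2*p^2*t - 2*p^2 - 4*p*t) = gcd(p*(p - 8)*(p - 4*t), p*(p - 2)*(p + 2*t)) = p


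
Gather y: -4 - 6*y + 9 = 5 - 6*y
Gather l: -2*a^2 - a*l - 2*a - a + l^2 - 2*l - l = -2*a^2 - 3*a + l^2 + l*(-a - 3)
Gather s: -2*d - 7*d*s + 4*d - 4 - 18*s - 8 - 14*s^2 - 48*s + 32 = 2*d - 14*s^2 + s*(-7*d - 66) + 20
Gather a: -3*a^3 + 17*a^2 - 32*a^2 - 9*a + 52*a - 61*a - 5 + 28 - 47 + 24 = -3*a^3 - 15*a^2 - 18*a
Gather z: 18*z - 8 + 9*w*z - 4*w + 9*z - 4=-4*w + z*(9*w + 27) - 12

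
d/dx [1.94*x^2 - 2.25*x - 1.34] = 3.88*x - 2.25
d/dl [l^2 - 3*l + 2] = 2*l - 3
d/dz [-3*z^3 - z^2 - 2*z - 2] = -9*z^2 - 2*z - 2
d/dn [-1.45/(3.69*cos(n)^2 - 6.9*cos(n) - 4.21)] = (10.005 - 10.701*cos(n))*sin(n)/(-3.69*cos(n)^2 + 6.9*cos(n) + 4.21)^2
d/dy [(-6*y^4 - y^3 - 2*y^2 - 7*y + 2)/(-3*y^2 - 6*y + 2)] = (36*y^5 + 111*y^4 - 36*y^3 - 15*y^2 + 4*y - 2)/(9*y^4 + 36*y^3 + 24*y^2 - 24*y + 4)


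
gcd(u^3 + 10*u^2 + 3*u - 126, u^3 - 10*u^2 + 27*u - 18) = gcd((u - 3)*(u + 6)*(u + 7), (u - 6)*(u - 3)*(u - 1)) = u - 3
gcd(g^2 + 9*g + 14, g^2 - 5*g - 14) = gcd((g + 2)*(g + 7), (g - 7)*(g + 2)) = g + 2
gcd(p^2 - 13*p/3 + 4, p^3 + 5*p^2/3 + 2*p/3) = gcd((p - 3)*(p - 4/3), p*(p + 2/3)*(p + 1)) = 1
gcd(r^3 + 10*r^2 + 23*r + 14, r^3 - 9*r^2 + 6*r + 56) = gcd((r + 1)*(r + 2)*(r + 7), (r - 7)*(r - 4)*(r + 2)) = r + 2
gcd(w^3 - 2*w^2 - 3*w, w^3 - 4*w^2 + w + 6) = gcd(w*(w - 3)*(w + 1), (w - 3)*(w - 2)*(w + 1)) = w^2 - 2*w - 3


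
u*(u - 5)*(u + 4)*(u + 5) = u^4 + 4*u^3 - 25*u^2 - 100*u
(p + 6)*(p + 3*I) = p^2 + 6*p + 3*I*p + 18*I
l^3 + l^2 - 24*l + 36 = (l - 3)*(l - 2)*(l + 6)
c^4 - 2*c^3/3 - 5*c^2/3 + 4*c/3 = c*(c - 1)^2*(c + 4/3)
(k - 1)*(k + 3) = k^2 + 2*k - 3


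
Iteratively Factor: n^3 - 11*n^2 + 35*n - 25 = (n - 5)*(n^2 - 6*n + 5) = (n - 5)^2*(n - 1)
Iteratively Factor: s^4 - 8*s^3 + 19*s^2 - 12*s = (s - 3)*(s^3 - 5*s^2 + 4*s) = (s - 3)*(s - 1)*(s^2 - 4*s) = s*(s - 3)*(s - 1)*(s - 4)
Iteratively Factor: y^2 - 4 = (y - 2)*(y + 2)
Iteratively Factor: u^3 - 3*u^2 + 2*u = (u)*(u^2 - 3*u + 2) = u*(u - 1)*(u - 2)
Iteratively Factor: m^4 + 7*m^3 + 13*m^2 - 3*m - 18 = (m + 2)*(m^3 + 5*m^2 + 3*m - 9) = (m + 2)*(m + 3)*(m^2 + 2*m - 3) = (m - 1)*(m + 2)*(m + 3)*(m + 3)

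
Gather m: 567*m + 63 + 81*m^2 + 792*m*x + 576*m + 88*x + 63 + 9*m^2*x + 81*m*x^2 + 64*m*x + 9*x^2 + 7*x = m^2*(9*x + 81) + m*(81*x^2 + 856*x + 1143) + 9*x^2 + 95*x + 126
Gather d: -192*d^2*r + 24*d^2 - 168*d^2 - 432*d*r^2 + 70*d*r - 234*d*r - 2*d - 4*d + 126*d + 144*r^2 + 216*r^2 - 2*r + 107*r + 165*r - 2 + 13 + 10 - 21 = d^2*(-192*r - 144) + d*(-432*r^2 - 164*r + 120) + 360*r^2 + 270*r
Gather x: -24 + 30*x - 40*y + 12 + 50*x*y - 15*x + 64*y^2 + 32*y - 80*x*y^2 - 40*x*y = x*(-80*y^2 + 10*y + 15) + 64*y^2 - 8*y - 12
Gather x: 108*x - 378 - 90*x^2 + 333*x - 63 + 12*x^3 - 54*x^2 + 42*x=12*x^3 - 144*x^2 + 483*x - 441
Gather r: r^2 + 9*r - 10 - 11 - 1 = r^2 + 9*r - 22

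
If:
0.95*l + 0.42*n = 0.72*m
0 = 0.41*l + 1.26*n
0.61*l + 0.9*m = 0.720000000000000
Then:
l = 0.44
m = 0.50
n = -0.14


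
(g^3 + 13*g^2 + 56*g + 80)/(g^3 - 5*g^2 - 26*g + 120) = (g^2 + 8*g + 16)/(g^2 - 10*g + 24)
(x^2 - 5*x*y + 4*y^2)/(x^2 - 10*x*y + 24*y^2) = (x - y)/(x - 6*y)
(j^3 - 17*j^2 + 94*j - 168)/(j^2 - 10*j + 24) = j - 7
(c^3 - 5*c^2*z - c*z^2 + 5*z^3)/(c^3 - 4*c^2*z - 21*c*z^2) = (-c^3 + 5*c^2*z + c*z^2 - 5*z^3)/(c*(-c^2 + 4*c*z + 21*z^2))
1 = 1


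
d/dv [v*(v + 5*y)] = 2*v + 5*y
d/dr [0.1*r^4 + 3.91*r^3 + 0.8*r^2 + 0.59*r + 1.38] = 0.4*r^3 + 11.73*r^2 + 1.6*r + 0.59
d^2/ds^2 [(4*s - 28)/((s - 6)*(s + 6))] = 8*(s^3 - 21*s^2 + 108*s - 252)/(s^6 - 108*s^4 + 3888*s^2 - 46656)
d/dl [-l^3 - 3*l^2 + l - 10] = -3*l^2 - 6*l + 1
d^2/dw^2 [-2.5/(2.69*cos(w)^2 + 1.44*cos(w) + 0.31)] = (72.361*(1 - cos(w)^2)^2 + 29.052*cos(w)^3 + 33.0255*cos(w)^2 - 59.22*cos(w) - 78.5595)/(2.69*cos(w)^2 + 1.44*cos(w) + 0.31)^3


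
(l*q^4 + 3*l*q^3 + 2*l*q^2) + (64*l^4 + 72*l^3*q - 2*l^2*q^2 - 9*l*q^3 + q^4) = 64*l^4 + 72*l^3*q - 2*l^2*q^2 + l*q^4 - 6*l*q^3 + 2*l*q^2 + q^4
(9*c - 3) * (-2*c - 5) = -18*c^2 - 39*c + 15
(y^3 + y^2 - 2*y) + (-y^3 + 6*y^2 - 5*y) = 7*y^2 - 7*y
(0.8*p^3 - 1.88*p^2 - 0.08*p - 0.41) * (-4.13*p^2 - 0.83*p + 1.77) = -3.304*p^5 + 7.1004*p^4 + 3.3068*p^3 - 1.5679*p^2 + 0.1987*p - 0.7257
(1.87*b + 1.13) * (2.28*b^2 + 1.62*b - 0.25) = 4.2636*b^3 + 5.6058*b^2 + 1.3631*b - 0.2825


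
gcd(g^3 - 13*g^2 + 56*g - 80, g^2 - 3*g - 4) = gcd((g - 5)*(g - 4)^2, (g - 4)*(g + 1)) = g - 4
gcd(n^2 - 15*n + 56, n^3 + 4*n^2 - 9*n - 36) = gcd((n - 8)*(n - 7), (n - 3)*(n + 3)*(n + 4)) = 1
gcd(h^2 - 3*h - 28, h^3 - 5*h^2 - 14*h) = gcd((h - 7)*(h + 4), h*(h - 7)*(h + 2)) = h - 7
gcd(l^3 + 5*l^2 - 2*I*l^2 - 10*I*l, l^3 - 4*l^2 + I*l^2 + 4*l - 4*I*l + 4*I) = 1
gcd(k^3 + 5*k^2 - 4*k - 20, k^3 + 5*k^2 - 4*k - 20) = k^3 + 5*k^2 - 4*k - 20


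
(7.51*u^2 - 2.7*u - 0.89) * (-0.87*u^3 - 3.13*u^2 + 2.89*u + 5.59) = -6.5337*u^5 - 21.1573*u^4 + 30.9292*u^3 + 36.9636*u^2 - 17.6651*u - 4.9751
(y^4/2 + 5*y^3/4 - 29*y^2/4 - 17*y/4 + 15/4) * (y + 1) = y^5/2 + 7*y^4/4 - 6*y^3 - 23*y^2/2 - y/2 + 15/4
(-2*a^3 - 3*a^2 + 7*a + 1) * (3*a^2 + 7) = -6*a^5 - 9*a^4 + 7*a^3 - 18*a^2 + 49*a + 7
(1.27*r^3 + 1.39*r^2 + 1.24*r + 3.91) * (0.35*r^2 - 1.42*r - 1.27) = 0.4445*r^5 - 1.3169*r^4 - 3.1527*r^3 - 2.1576*r^2 - 7.127*r - 4.9657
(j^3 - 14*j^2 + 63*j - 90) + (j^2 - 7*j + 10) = j^3 - 13*j^2 + 56*j - 80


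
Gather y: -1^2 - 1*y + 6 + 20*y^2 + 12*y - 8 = 20*y^2 + 11*y - 3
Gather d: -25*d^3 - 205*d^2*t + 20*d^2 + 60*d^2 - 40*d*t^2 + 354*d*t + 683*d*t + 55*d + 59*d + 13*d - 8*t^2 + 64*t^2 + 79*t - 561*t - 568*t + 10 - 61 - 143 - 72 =-25*d^3 + d^2*(80 - 205*t) + d*(-40*t^2 + 1037*t + 127) + 56*t^2 - 1050*t - 266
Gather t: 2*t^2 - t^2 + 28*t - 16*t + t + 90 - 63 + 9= t^2 + 13*t + 36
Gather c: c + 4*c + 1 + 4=5*c + 5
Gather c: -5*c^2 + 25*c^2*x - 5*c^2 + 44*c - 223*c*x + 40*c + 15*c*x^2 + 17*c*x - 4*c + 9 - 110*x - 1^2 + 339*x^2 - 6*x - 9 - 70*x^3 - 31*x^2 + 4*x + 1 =c^2*(25*x - 10) + c*(15*x^2 - 206*x + 80) - 70*x^3 + 308*x^2 - 112*x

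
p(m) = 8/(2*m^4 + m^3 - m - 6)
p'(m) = 8*(-8*m^3 - 3*m^2 + 1)/(2*m^4 + m^3 - m - 6)^2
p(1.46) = 1.69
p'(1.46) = -10.79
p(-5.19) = 0.01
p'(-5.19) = 0.00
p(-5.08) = 0.01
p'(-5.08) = 0.01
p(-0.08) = -1.35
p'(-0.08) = 0.22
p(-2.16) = 0.27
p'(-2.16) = 0.62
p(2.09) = 0.20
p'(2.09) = -0.44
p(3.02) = 0.04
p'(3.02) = -0.06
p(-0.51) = -1.46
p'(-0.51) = 0.34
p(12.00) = 0.00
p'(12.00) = 0.00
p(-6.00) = 0.00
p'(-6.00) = 0.00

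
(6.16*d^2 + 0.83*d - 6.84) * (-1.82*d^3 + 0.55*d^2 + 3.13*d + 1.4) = -11.2112*d^5 + 1.8774*d^4 + 32.1861*d^3 + 7.4599*d^2 - 20.2472*d - 9.576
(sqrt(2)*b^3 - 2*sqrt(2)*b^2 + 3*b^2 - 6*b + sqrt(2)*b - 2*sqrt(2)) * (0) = 0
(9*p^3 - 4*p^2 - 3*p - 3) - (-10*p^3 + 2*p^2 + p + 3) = 19*p^3 - 6*p^2 - 4*p - 6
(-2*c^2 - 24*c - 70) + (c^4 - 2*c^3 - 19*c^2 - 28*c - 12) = c^4 - 2*c^3 - 21*c^2 - 52*c - 82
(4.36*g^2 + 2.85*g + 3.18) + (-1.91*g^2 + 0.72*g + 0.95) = 2.45*g^2 + 3.57*g + 4.13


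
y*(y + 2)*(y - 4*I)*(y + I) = y^4 + 2*y^3 - 3*I*y^3 + 4*y^2 - 6*I*y^2 + 8*y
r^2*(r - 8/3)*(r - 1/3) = r^4 - 3*r^3 + 8*r^2/9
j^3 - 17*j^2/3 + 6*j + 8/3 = (j - 4)*(j - 2)*(j + 1/3)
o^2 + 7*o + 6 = (o + 1)*(o + 6)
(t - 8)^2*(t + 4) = t^3 - 12*t^2 + 256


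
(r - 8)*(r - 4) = r^2 - 12*r + 32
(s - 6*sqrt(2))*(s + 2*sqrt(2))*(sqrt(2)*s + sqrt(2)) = sqrt(2)*s^3 - 8*s^2 + sqrt(2)*s^2 - 24*sqrt(2)*s - 8*s - 24*sqrt(2)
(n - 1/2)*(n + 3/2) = n^2 + n - 3/4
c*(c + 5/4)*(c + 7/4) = c^3 + 3*c^2 + 35*c/16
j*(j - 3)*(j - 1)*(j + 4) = j^4 - 13*j^2 + 12*j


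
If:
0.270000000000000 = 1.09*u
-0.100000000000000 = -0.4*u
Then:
No Solution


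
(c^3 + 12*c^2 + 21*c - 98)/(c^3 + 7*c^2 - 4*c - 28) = (c + 7)/(c + 2)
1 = 1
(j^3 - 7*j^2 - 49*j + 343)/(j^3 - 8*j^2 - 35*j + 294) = (j + 7)/(j + 6)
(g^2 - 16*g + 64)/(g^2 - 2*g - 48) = (g - 8)/(g + 6)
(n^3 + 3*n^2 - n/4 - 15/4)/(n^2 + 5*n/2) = n + 1/2 - 3/(2*n)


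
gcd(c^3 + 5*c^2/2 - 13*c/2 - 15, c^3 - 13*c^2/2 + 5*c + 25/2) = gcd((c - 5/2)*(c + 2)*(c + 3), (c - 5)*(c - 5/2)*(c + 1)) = c - 5/2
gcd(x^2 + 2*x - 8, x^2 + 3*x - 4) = x + 4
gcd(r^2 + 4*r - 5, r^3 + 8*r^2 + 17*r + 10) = r + 5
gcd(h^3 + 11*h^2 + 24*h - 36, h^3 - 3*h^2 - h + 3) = h - 1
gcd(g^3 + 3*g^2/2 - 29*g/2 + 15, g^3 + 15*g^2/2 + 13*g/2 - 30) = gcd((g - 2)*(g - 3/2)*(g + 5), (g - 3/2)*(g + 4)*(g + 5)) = g^2 + 7*g/2 - 15/2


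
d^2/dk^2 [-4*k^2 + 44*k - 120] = -8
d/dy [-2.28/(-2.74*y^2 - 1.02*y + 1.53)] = (-12.4944*y - 2.3256)/(2.74*y^2 + 1.02*y - 1.53)^2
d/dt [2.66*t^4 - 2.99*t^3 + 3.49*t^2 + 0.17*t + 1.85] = 10.64*t^3 - 8.97*t^2 + 6.98*t + 0.17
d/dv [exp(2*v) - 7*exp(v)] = (2*exp(v) - 7)*exp(v)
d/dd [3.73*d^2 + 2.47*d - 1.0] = 7.46*d + 2.47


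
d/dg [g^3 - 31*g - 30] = 3*g^2 - 31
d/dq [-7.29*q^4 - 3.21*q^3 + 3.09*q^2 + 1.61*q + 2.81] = -29.16*q^3 - 9.63*q^2 + 6.18*q + 1.61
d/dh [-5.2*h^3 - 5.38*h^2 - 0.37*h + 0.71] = -15.6*h^2 - 10.76*h - 0.37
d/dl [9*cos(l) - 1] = -9*sin(l)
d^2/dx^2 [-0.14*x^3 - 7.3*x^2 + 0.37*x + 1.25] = -0.84*x - 14.6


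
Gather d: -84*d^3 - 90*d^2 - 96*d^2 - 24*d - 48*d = -84*d^3 - 186*d^2 - 72*d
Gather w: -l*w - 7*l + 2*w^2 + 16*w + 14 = -7*l + 2*w^2 + w*(16 - l) + 14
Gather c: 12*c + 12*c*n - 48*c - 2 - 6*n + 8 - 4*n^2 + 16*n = c*(12*n - 36) - 4*n^2 + 10*n + 6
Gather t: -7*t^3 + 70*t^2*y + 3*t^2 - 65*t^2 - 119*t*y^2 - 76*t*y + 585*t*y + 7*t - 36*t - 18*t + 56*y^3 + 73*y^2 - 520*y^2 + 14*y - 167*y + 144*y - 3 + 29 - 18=-7*t^3 + t^2*(70*y - 62) + t*(-119*y^2 + 509*y - 47) + 56*y^3 - 447*y^2 - 9*y + 8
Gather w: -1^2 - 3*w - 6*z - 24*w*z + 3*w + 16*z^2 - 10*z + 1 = -24*w*z + 16*z^2 - 16*z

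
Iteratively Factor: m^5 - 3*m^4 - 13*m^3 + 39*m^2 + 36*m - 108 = (m + 3)*(m^4 - 6*m^3 + 5*m^2 + 24*m - 36) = (m + 2)*(m + 3)*(m^3 - 8*m^2 + 21*m - 18) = (m - 2)*(m + 2)*(m + 3)*(m^2 - 6*m + 9) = (m - 3)*(m - 2)*(m + 2)*(m + 3)*(m - 3)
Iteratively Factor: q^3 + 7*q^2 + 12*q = (q)*(q^2 + 7*q + 12) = q*(q + 3)*(q + 4)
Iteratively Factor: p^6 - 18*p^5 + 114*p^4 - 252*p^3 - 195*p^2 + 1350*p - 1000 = (p - 5)*(p^5 - 13*p^4 + 49*p^3 - 7*p^2 - 230*p + 200) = (p - 5)*(p + 2)*(p^4 - 15*p^3 + 79*p^2 - 165*p + 100) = (p - 5)*(p - 1)*(p + 2)*(p^3 - 14*p^2 + 65*p - 100) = (p - 5)^2*(p - 1)*(p + 2)*(p^2 - 9*p + 20) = (p - 5)^2*(p - 4)*(p - 1)*(p + 2)*(p - 5)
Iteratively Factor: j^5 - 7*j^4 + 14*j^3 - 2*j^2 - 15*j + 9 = (j - 3)*(j^4 - 4*j^3 + 2*j^2 + 4*j - 3) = (j - 3)^2*(j^3 - j^2 - j + 1) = (j - 3)^2*(j + 1)*(j^2 - 2*j + 1) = (j - 3)^2*(j - 1)*(j + 1)*(j - 1)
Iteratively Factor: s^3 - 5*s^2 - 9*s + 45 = (s + 3)*(s^2 - 8*s + 15) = (s - 5)*(s + 3)*(s - 3)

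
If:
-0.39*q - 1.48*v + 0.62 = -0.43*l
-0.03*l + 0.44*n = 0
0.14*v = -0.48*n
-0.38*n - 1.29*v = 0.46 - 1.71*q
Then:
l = -0.61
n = -0.04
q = 0.37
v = 0.14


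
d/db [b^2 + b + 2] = 2*b + 1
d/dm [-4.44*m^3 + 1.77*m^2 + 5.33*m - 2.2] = -13.32*m^2 + 3.54*m + 5.33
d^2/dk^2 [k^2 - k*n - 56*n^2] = 2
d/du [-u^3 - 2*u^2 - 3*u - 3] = -3*u^2 - 4*u - 3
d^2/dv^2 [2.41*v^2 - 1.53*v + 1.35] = 4.82000000000000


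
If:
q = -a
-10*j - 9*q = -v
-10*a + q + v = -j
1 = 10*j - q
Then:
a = 11/211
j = 20/211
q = -11/211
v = 101/211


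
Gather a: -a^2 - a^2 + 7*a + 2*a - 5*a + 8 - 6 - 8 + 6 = -2*a^2 + 4*a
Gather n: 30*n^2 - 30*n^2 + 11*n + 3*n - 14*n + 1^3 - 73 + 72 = 0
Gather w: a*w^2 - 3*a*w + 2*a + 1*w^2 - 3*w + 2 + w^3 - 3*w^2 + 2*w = 2*a + w^3 + w^2*(a - 2) + w*(-3*a - 1) + 2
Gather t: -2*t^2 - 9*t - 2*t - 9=-2*t^2 - 11*t - 9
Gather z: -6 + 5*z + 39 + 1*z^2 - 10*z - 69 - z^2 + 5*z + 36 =0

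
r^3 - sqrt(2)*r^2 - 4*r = r*(r - 2*sqrt(2))*(r + sqrt(2))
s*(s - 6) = s^2 - 6*s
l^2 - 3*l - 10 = (l - 5)*(l + 2)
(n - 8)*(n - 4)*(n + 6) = n^3 - 6*n^2 - 40*n + 192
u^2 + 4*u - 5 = (u - 1)*(u + 5)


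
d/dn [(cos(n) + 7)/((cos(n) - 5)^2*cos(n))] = (21*cos(n) + cos(2*n) - 34)*sin(n)/((cos(n) - 5)^3*cos(n)^2)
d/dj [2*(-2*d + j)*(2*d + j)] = 4*j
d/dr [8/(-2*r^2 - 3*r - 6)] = 8*(4*r + 3)/(2*r^2 + 3*r + 6)^2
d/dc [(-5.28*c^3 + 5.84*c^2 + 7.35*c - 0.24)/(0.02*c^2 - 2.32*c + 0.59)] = (-0.1056*c^4 + 24.4992*c^3 - 23.0414*c^2 + 6.9008*c + 3.7797)/(0.0004*c^4 - 0.0928*c^3 + 5.406*c^2 - 2.7376*c + 0.3481)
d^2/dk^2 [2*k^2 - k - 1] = 4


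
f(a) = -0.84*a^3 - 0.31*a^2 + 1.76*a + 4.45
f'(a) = -2.52*a^2 - 0.62*a + 1.76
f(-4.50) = 66.80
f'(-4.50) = -46.48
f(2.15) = -1.55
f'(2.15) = -11.22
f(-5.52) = 126.57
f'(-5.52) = -71.60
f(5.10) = -106.06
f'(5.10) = -66.95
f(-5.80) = 147.71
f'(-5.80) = -79.42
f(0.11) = 4.64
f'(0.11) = 1.66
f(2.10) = -1.00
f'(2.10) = -10.66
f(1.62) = 2.92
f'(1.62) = -5.86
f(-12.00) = 1390.21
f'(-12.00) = -353.68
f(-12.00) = 1390.21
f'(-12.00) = -353.68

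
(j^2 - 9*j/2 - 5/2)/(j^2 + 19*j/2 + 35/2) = (2*j^2 - 9*j - 5)/(2*j^2 + 19*j + 35)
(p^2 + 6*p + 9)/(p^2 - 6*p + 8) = (p^2 + 6*p + 9)/(p^2 - 6*p + 8)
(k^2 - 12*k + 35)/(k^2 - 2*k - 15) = (k - 7)/(k + 3)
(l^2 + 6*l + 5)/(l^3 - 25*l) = (l + 1)/(l*(l - 5))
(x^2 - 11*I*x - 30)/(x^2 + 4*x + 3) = (x^2 - 11*I*x - 30)/(x^2 + 4*x + 3)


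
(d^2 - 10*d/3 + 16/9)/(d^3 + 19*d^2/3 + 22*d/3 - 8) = (d - 8/3)/(d^2 + 7*d + 12)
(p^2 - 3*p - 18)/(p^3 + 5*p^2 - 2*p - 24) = (p - 6)/(p^2 + 2*p - 8)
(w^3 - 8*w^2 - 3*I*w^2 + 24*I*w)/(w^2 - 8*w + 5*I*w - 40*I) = w*(w - 3*I)/(w + 5*I)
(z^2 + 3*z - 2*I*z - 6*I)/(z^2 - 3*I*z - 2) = (z + 3)/(z - I)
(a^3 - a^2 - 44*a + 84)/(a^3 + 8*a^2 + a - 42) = (a - 6)/(a + 3)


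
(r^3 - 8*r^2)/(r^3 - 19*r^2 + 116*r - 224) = r^2/(r^2 - 11*r + 28)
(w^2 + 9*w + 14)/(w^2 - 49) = (w + 2)/(w - 7)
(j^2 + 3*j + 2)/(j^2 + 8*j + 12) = (j + 1)/(j + 6)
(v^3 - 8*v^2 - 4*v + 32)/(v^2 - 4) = v - 8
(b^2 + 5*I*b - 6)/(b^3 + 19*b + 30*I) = 1/(b - 5*I)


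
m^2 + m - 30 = (m - 5)*(m + 6)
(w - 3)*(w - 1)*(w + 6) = w^3 + 2*w^2 - 21*w + 18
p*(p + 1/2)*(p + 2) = p^3 + 5*p^2/2 + p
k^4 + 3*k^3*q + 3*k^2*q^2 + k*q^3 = k*(k + q)^3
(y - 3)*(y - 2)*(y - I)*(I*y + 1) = I*y^4 + 2*y^3 - 5*I*y^3 - 10*y^2 + 5*I*y^2 + 12*y + 5*I*y - 6*I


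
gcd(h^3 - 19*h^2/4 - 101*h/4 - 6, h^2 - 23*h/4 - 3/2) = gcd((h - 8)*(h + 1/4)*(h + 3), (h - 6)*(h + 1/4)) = h + 1/4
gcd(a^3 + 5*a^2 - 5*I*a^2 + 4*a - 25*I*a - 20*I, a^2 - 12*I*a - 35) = a - 5*I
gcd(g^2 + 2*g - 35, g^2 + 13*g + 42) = g + 7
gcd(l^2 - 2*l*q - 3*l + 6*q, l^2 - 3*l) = l - 3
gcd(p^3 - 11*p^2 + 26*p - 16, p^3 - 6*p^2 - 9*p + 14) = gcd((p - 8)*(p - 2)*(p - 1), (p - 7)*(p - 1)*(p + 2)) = p - 1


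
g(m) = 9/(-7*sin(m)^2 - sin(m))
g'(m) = 9*(14*sin(m)*cos(m) + cos(m))/(-7*sin(m)^2 - sin(m))^2 = 9*(14/tan(m) + cos(m)/sin(m)^2)/(7*sin(m) + 1)^2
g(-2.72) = -11.80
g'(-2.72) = 66.71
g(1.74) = -1.16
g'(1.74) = -0.37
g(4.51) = -1.57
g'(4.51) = 0.70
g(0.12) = -40.90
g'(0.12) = 493.89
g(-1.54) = -1.50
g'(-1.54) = -0.10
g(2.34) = -2.08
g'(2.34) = -3.69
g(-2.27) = -2.70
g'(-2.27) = 5.06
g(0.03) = -247.98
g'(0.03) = 9697.41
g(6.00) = -33.70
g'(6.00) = -352.71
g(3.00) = -32.08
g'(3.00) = -336.92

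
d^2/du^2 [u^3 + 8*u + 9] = 6*u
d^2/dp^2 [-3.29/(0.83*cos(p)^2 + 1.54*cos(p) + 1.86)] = (9.065924*(1 - cos(p)^2)^2 + 12.615834*cos(p)^3 - 7.980882*cos(p)^2 - 34.655544*cos(p) - 14.512848)/(0.83*cos(p)^2 + 1.54*cos(p) + 1.86)^3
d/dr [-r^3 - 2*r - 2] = -3*r^2 - 2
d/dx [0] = 0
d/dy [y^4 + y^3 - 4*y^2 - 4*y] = 4*y^3 + 3*y^2 - 8*y - 4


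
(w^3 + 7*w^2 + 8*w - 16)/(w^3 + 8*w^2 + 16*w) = (w - 1)/w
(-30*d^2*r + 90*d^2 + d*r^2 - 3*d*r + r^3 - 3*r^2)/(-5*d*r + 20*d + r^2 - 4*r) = (6*d*r - 18*d + r^2 - 3*r)/(r - 4)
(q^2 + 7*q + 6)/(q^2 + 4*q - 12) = (q + 1)/(q - 2)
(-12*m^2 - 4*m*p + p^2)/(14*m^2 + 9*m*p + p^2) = (-6*m + p)/(7*m + p)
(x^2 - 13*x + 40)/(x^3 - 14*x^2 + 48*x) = (x - 5)/(x*(x - 6))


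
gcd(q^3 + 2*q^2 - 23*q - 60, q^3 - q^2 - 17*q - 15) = q^2 - 2*q - 15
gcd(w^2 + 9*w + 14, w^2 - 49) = w + 7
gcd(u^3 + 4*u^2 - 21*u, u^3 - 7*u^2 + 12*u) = u^2 - 3*u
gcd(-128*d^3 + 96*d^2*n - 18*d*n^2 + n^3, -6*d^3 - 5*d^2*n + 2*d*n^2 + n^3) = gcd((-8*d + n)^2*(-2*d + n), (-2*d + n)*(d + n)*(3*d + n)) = 2*d - n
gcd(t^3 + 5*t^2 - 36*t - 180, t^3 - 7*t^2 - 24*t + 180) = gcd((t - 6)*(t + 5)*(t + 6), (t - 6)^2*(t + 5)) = t^2 - t - 30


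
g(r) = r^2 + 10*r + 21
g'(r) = 2*r + 10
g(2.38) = 50.46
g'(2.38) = 14.76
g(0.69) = 28.38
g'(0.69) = 11.38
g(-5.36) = -3.87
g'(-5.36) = -0.72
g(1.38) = 36.70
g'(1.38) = 12.76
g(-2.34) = 3.08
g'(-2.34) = 5.32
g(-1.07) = 11.44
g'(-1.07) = 7.86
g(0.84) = 30.11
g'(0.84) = 11.68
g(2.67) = 54.83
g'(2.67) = 15.34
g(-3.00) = 0.00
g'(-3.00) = 4.00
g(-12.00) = 45.00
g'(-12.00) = -14.00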